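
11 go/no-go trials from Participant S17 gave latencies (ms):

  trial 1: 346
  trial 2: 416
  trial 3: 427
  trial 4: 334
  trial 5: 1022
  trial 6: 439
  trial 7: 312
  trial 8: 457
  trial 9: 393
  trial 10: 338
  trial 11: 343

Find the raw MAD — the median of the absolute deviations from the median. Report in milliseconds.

Sorted: 312, 334, 338, 343, 346, 393, 416, 427, 439, 457, 1022 → median = 393
|x − 393|: 47, 23, 34, 59, 629, 46, 81, 64, 0, 55, 50
Sorted deviations: 0, 23, 34, 46, 47, 50, 55, 59, 64, 81, 629 → MAD = 50

50 ms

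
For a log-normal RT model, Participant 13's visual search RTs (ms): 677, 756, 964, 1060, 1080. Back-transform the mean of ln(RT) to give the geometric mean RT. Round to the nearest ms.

ln(RT): 6.5177, 6.6280, 6.8711, 6.9660, 6.9847
Mean ln(RT) = 33.9675/5 = 6.79351
Geometric mean = exp(6.79351) = 892.04 ms

892 ms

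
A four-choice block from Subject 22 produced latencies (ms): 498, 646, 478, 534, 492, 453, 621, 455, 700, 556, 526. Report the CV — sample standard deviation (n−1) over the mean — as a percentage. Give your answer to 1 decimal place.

n = 11, Σ = 5959, M = 541.7273
Σ(x−M)² = 66558.182; s = √(66558.182/10) = 81.5832
CV = 81.5832 / 541.7273 = 0.15060 = 15.060%

15.1%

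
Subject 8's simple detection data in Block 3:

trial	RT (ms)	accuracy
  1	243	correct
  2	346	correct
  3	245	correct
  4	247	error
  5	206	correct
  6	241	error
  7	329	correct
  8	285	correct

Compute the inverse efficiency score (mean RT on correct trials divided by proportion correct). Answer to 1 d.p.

Correct trials (n=6): 243, 346, 245, 206, 329, 285
Mean correct RT = 1654/6 = 275.6667 ms
Proportion correct = 6/8
IES = 275.6667 / (6/8) = 367.556 ms

367.6 ms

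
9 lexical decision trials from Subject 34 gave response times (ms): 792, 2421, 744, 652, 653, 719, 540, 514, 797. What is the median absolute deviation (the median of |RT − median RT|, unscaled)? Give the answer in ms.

Sorted: 514, 540, 652, 653, 719, 744, 792, 797, 2421 → median = 719
|x − 719|: 73, 1702, 25, 67, 66, 0, 179, 205, 78
Sorted deviations: 0, 25, 66, 67, 73, 78, 179, 205, 1702 → MAD = 73

73 ms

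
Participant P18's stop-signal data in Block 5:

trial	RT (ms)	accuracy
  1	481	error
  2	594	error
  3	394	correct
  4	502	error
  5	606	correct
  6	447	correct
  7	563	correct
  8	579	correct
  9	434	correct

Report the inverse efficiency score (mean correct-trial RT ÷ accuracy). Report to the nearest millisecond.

756 ms

Correct trials (n=6): 394, 606, 447, 563, 579, 434
Mean correct RT = 3023/6 = 503.8333 ms
Proportion correct = 6/9
IES = 503.8333 / (6/9) = 755.750 ms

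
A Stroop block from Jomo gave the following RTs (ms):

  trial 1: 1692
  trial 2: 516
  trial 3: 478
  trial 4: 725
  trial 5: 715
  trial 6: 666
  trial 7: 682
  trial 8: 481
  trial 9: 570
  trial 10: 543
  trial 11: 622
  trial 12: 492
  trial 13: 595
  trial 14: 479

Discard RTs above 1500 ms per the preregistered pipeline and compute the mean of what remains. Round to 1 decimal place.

Excluded: 1692
Retained (n=13): Σ = 7564
Mean = 7564/13 = 581.8462

581.8 ms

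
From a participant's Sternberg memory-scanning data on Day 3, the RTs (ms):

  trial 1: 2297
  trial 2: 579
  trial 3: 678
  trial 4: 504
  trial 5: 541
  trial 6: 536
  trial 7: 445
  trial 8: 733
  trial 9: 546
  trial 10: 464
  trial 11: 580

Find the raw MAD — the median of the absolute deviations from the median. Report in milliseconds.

42 ms

Sorted: 445, 464, 504, 536, 541, 546, 579, 580, 678, 733, 2297 → median = 546
|x − 546|: 1751, 33, 132, 42, 5, 10, 101, 187, 0, 82, 34
Sorted deviations: 0, 5, 10, 33, 34, 42, 82, 101, 132, 187, 1751 → MAD = 42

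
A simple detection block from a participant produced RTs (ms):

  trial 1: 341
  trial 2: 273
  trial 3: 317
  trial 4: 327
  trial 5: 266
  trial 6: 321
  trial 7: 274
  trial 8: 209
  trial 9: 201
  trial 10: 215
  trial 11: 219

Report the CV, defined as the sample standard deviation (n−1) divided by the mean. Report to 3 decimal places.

n = 11, Σ = 2963, M = 269.3636
Σ(x−M)² = 27244.545; s = √(27244.545/10) = 52.1963
CV = 52.1963 / 269.3636 = 0.19378

0.194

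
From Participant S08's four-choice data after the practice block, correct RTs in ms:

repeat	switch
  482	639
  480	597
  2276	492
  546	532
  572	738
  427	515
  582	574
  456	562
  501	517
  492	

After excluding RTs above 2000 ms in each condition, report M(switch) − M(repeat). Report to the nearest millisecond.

repeat: exclude 2276
M(repeat) = 4538/9 = 504.222
M(switch) = 5166/9 = 574.000
Difference = 574.000 − 504.222 = 69.778 ms

70 ms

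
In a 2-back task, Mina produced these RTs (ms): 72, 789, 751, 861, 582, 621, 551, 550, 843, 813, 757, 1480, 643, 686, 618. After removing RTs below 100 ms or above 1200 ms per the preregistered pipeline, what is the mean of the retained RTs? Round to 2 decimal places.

Excluded: 72, 1480
Retained (n=13): Σ = 9065
Mean = 9065/13 = 697.3077

697.31 ms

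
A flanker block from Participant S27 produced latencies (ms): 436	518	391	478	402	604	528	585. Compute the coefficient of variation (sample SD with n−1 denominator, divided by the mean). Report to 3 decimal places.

0.162

n = 8, Σ = 3942, M = 492.7500
Σ(x−M)² = 44793.500; s = √(44793.500/7) = 79.9942
CV = 79.9942 / 492.7500 = 0.16234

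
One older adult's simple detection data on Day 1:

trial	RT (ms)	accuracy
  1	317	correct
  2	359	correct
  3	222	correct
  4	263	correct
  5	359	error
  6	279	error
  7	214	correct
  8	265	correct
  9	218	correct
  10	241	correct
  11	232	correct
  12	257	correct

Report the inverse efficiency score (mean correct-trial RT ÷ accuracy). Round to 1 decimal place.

Correct trials (n=10): 317, 359, 222, 263, 214, 265, 218, 241, 232, 257
Mean correct RT = 2588/10 = 258.8000 ms
Proportion correct = 10/12
IES = 258.8000 / (10/12) = 310.560 ms

310.6 ms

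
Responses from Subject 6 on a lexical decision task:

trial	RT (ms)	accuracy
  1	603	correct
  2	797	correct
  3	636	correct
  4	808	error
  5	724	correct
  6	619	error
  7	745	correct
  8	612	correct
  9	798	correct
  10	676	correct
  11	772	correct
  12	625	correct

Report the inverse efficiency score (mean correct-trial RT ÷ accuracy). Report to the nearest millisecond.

Correct trials (n=10): 603, 797, 636, 724, 745, 612, 798, 676, 772, 625
Mean correct RT = 6988/10 = 698.8000 ms
Proportion correct = 10/12
IES = 698.8000 / (10/12) = 838.560 ms

839 ms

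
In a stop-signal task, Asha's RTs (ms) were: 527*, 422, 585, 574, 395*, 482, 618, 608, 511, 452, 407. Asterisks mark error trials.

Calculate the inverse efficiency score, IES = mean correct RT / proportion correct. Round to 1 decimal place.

632.7 ms

Correct trials (n=9): 422, 585, 574, 482, 618, 608, 511, 452, 407
Mean correct RT = 4659/9 = 517.6667 ms
Proportion correct = 9/11
IES = 517.6667 / (9/11) = 632.704 ms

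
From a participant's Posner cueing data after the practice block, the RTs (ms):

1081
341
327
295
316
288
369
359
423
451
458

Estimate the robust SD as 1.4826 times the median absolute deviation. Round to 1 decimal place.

94.9 ms

Sorted: 288, 295, 316, 327, 341, 359, 369, 423, 451, 458, 1081 → median = 359
|x − 359| sorted: 0, 10, 18, 32, 43, 64, 64, 71, 92, 99, 722 → MAD = 64
Robust SD ≈ 1.4826 × 64 = 94.886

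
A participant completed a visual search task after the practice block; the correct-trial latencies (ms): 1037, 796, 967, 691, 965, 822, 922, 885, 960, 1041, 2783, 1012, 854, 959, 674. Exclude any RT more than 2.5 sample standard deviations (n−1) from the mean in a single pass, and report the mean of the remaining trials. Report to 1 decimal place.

898.9 ms

n = 15, ΣRT = 15368, M = 1024.533
Σ(x−M)² = 3494531.73; s = √(3494531.73/14) = 499.609
Cutoffs: 1024.533 ± 2.5·499.609 → [-224.5, 2273.6]
Outside: 2783 → excluded.
Retained (n=14): Σ = 12585, mean = 12585/14 = 898.929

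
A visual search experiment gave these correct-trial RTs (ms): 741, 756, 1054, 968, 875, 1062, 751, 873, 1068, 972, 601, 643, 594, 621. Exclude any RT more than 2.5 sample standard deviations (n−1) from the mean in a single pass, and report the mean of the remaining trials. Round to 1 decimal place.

n = 14, ΣRT = 11579, M = 827.071
Σ(x−M)² = 410030.93; s = √(410030.93/13) = 177.597
Cutoffs: 827.071 ± 2.5·177.597 → [383.1, 1271.1]
No RTs fall outside the cutoffs; all 14 retained. Mean = 11579/14 = 827.071

827.1 ms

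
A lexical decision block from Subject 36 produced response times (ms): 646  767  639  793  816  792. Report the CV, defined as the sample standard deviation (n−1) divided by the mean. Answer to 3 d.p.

n = 6, Σ = 4453, M = 742.1667
Σ(x−M)² = 31026.833; s = √(31026.833/5) = 78.7741
CV = 78.7741 / 742.1667 = 0.10614

0.106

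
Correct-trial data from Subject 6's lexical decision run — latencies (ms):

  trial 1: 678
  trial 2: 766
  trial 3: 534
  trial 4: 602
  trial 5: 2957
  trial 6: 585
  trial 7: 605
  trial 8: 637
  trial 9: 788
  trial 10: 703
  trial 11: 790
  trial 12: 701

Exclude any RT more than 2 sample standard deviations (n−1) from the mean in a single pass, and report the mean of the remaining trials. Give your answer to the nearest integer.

n = 12, ΣRT = 10346, M = 862.167
Σ(x−M)² = 4862545.67; s = √(4862545.67/11) = 664.868
Cutoffs: 862.167 ± 2·664.868 → [-467.6, 2191.9]
Outside: 2957 → excluded.
Retained (n=11): Σ = 7389, mean = 7389/11 = 671.727

672 ms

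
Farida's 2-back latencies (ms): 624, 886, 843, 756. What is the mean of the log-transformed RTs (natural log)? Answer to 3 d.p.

ln(RT): 6.4362, 6.7867, 6.7370, 6.6280
Σ ln(RT) = 26.5879
Mean = 26.5879/4 = 6.64697

6.647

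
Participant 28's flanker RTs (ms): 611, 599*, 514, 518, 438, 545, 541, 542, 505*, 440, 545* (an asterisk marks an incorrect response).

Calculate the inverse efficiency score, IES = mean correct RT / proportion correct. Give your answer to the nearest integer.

713 ms

Correct trials (n=8): 611, 514, 518, 438, 545, 541, 542, 440
Mean correct RT = 4149/8 = 518.6250 ms
Proportion correct = 8/11
IES = 518.6250 / (8/11) = 713.109 ms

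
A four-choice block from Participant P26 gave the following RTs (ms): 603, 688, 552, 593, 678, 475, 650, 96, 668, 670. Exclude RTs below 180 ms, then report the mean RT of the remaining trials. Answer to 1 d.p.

Excluded: 96
Retained (n=9): Σ = 5577
Mean = 5577/9 = 619.6667

619.7 ms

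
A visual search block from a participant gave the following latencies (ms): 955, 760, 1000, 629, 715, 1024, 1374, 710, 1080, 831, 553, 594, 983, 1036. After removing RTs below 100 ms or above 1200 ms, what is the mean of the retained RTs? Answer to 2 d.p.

836.15 ms

Excluded: 1374
Retained (n=13): Σ = 10870
Mean = 10870/13 = 836.1538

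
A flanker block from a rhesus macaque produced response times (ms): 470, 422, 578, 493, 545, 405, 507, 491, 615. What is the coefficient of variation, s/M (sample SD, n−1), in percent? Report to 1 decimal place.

n = 9, Σ = 4526, M = 502.8889
Σ(x−M)² = 37446.889; s = √(37446.889/8) = 68.4168
CV = 68.4168 / 502.8889 = 0.13605 = 13.605%

13.6%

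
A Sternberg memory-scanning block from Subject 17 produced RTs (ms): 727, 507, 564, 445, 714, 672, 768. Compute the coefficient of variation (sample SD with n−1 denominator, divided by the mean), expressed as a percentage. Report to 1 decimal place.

19.6%

n = 7, Σ = 4397, M = 628.1429
Σ(x−M)² = 90958.857; s = √(90958.857/6) = 123.1252
CV = 123.1252 / 628.1429 = 0.19601 = 19.601%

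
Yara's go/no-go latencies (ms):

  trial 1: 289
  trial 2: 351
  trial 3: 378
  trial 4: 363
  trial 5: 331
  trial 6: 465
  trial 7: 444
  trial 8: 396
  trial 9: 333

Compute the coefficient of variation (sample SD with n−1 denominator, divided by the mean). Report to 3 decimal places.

n = 9, Σ = 3350, M = 372.2222
Σ(x−M)² = 25057.556; s = √(25057.556/8) = 55.9660
CV = 55.9660 / 372.2222 = 0.15036

0.150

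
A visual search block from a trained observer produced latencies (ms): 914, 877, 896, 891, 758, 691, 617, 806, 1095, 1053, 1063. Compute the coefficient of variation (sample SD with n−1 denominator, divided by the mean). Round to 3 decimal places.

n = 11, Σ = 9661, M = 878.2727
Σ(x−M)² = 236402.182; s = √(236402.182/10) = 153.7538
CV = 153.7538 / 878.2727 = 0.17506

0.175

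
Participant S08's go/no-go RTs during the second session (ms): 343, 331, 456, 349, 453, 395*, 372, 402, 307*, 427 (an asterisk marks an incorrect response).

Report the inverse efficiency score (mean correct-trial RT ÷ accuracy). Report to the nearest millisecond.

490 ms

Correct trials (n=8): 343, 331, 456, 349, 453, 372, 402, 427
Mean correct RT = 3133/8 = 391.6250 ms
Proportion correct = 8/10
IES = 391.6250 / (8/10) = 489.531 ms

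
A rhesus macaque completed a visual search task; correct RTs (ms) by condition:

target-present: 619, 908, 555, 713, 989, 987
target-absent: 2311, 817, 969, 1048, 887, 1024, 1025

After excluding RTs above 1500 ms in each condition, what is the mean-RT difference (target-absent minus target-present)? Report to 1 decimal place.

target-absent: exclude 2311
M(target-present) = 4771/6 = 795.167
M(target-absent) = 5770/6 = 961.667
Difference = 961.667 − 795.167 = 166.500 ms

166.5 ms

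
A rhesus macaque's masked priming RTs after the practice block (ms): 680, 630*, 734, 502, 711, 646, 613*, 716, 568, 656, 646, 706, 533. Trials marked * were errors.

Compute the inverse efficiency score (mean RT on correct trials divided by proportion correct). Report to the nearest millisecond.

763 ms

Correct trials (n=11): 680, 734, 502, 711, 646, 716, 568, 656, 646, 706, 533
Mean correct RT = 7098/11 = 645.2727 ms
Proportion correct = 11/13
IES = 645.2727 / (11/13) = 762.595 ms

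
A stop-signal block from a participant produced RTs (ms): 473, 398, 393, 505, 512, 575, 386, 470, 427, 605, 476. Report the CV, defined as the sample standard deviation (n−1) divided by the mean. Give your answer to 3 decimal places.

n = 11, Σ = 5220, M = 474.5455
Σ(x−M)² = 52074.727; s = √(52074.727/10) = 72.1628
CV = 72.1628 / 474.5455 = 0.15207

0.152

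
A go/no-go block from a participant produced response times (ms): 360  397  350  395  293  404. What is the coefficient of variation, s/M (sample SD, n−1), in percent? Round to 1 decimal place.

11.5%

n = 6, Σ = 2199, M = 366.5000
Σ(x−M)² = 8865.500; s = √(8865.500/5) = 42.1082
CV = 42.1082 / 366.5000 = 0.11489 = 11.489%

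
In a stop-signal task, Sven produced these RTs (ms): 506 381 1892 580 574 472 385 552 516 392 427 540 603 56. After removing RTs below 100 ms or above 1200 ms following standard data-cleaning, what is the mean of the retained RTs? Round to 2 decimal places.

494.00 ms

Excluded: 56, 1892
Retained (n=12): Σ = 5928
Mean = 5928/12 = 494.0000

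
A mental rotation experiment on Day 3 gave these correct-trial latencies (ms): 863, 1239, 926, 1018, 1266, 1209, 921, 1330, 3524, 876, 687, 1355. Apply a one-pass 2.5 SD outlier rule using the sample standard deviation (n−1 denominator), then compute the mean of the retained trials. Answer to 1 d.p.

n = 12, ΣRT = 15214, M = 1267.833
Σ(x−M)² = 6060397.67; s = √(6060397.67/11) = 742.257
Cutoffs: 1267.833 ± 2.5·742.257 → [-587.8, 3123.5]
Outside: 3524 → excluded.
Retained (n=11): Σ = 11690, mean = 11690/11 = 1062.727

1062.7 ms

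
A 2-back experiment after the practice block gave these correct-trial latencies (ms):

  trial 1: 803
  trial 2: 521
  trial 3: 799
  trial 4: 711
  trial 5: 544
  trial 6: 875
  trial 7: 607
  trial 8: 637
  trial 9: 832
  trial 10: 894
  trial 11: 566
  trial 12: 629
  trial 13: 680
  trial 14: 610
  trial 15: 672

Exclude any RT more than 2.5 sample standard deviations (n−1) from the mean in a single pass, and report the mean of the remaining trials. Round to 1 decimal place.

n = 15, ΣRT = 10380, M = 692.000
Σ(x−M)² = 206532.00; s = √(206532.00/14) = 121.459
Cutoffs: 692.000 ± 2.5·121.459 → [388.4, 995.6]
No RTs fall outside the cutoffs; all 15 retained. Mean = 10380/15 = 692.000

692.0 ms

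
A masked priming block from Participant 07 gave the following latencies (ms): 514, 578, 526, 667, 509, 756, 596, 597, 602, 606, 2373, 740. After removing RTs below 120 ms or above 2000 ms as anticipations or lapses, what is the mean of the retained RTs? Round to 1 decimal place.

Excluded: 2373
Retained (n=11): Σ = 6691
Mean = 6691/11 = 608.2727

608.3 ms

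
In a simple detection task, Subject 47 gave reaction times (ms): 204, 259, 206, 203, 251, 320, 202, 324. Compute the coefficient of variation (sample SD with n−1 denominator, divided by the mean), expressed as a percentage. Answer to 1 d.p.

21.1%

n = 8, Σ = 1969, M = 246.1250
Σ(x−M)² = 18902.875; s = √(18902.875/7) = 51.9655
CV = 51.9655 / 246.1250 = 0.21113 = 21.113%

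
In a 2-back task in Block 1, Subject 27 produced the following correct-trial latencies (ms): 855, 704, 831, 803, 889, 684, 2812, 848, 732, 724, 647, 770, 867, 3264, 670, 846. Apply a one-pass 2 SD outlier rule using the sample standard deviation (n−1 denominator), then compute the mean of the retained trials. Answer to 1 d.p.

776.4 ms

n = 16, ΣRT = 16946, M = 1059.125
Σ(x−M)² = 9140213.75; s = √(9140213.75/15) = 780.607
Cutoffs: 1059.125 ± 2·780.607 → [-502.1, 2620.3]
Outside: 2812, 3264 → excluded.
Retained (n=14): Σ = 10870, mean = 10870/14 = 776.429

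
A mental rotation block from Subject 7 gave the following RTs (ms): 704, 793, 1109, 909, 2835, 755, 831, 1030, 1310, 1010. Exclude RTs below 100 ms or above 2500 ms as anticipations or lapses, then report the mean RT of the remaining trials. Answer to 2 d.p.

939.00 ms

Excluded: 2835
Retained (n=9): Σ = 8451
Mean = 8451/9 = 939.0000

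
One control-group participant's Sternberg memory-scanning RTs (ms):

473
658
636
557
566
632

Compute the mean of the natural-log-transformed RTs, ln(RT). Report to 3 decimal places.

6.369

ln(RT): 6.1591, 6.4892, 6.4552, 6.3226, 6.3386, 6.4489
Σ ln(RT) = 38.2135
Mean = 38.2135/6 = 6.36892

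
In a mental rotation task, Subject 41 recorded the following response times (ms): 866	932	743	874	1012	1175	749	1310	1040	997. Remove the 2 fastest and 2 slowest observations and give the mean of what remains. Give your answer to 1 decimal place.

953.5 ms

Sorted: 743, 749, 866, 874, 932, 997, 1012, 1040, 1175, 1310
Drop lowest 2 (743, 749) and highest 2 (1175, 1310)
Remaining (n=6): Σ = 5721, mean = 5721/6 = 953.500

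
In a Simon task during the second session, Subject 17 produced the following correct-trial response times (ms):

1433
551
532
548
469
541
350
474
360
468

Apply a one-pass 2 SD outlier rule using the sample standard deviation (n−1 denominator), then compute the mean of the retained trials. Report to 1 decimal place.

477.0 ms

n = 10, ΣRT = 5726, M = 572.600
Σ(x−M)² = 870152.40; s = √(870152.40/9) = 310.940
Cutoffs: 572.600 ± 2·310.940 → [-49.3, 1194.5]
Outside: 1433 → excluded.
Retained (n=9): Σ = 4293, mean = 4293/9 = 477.000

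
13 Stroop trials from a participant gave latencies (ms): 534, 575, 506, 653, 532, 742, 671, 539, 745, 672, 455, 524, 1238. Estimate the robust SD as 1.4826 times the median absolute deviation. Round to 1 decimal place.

115.6 ms

Sorted: 455, 506, 524, 532, 534, 539, 575, 653, 671, 672, 742, 745, 1238 → median = 575
|x − 575| sorted: 0, 36, 41, 43, 51, 69, 78, 96, 97, 120, 167, 170, 663 → MAD = 78
Robust SD ≈ 1.4826 × 78 = 115.643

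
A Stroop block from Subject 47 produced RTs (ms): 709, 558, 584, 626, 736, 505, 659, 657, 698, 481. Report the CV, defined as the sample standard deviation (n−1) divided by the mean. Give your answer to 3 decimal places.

0.140

n = 10, Σ = 6213, M = 621.3000
Σ(x−M)² = 68056.100; s = √(68056.100/9) = 86.9585
CV = 86.9585 / 621.3000 = 0.13996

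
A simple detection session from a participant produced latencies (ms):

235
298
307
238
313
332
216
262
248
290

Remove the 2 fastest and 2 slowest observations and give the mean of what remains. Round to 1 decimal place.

273.8 ms

Sorted: 216, 235, 238, 248, 262, 290, 298, 307, 313, 332
Drop lowest 2 (216, 235) and highest 2 (313, 332)
Remaining (n=6): Σ = 1643, mean = 1643/6 = 273.833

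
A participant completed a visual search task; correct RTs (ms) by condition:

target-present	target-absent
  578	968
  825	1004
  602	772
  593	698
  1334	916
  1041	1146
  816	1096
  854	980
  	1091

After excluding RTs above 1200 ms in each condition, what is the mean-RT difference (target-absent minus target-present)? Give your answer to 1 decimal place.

205.0 ms

target-present: exclude 1334
M(target-present) = 5309/7 = 758.429
M(target-absent) = 8671/9 = 963.444
Difference = 963.444 − 758.429 = 205.016 ms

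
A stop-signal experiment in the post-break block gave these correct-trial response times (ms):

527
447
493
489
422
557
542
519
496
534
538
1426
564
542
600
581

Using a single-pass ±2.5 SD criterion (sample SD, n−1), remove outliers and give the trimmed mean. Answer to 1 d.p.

523.4 ms

n = 16, ΣRT = 9277, M = 579.812
Σ(x−M)² = 795758.44; s = √(795758.44/15) = 230.327
Cutoffs: 579.812 ± 2.5·230.327 → [4.0, 1155.6]
Outside: 1426 → excluded.
Retained (n=15): Σ = 7851, mean = 7851/15 = 523.400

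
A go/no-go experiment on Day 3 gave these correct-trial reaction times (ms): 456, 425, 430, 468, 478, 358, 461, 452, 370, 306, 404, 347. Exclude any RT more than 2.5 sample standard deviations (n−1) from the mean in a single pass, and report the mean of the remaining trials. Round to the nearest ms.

413 ms

n = 12, ΣRT = 4955, M = 412.917
Σ(x−M)² = 34116.92; s = √(34116.92/11) = 55.691
Cutoffs: 412.917 ± 2.5·55.691 → [273.7, 552.1]
No RTs fall outside the cutoffs; all 12 retained. Mean = 4955/12 = 412.917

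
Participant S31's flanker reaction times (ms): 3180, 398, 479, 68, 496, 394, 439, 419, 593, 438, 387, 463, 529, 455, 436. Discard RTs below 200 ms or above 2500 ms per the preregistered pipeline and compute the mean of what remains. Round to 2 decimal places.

455.85 ms

Excluded: 68, 3180
Retained (n=13): Σ = 5926
Mean = 5926/13 = 455.8462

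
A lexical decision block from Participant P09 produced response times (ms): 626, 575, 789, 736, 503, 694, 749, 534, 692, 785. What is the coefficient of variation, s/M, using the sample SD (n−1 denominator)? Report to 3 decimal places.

n = 10, Σ = 6683, M = 668.3000
Σ(x−M)² = 96360.100; s = √(96360.100/9) = 103.4731
CV = 103.4731 / 668.3000 = 0.15483

0.155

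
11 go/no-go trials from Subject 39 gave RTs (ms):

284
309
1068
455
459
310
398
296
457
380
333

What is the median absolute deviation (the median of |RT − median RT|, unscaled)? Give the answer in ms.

Sorted: 284, 296, 309, 310, 333, 380, 398, 455, 457, 459, 1068 → median = 380
|x − 380|: 96, 71, 688, 75, 79, 70, 18, 84, 77, 0, 47
Sorted deviations: 0, 18, 47, 70, 71, 75, 77, 79, 84, 96, 688 → MAD = 75

75 ms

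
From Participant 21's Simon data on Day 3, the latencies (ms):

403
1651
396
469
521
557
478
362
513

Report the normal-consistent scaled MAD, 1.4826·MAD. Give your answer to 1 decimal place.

111.2 ms

Sorted: 362, 396, 403, 469, 478, 513, 521, 557, 1651 → median = 478
|x − 478| sorted: 0, 9, 35, 43, 75, 79, 82, 116, 1173 → MAD = 75
Robust SD ≈ 1.4826 × 75 = 111.195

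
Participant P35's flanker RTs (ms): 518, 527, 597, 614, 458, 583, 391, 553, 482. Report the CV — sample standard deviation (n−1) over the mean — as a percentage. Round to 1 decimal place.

n = 9, Σ = 4723, M = 524.7778
Σ(x−M)² = 41599.556; s = √(41599.556/8) = 72.1106
CV = 72.1106 / 524.7778 = 0.13741 = 13.741%

13.7%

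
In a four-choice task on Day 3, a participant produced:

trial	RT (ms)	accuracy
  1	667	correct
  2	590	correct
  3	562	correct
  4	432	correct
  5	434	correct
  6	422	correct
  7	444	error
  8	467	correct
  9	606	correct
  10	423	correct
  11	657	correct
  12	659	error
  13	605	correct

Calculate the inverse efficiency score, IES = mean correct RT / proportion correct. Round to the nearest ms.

630 ms

Correct trials (n=11): 667, 590, 562, 432, 434, 422, 467, 606, 423, 657, 605
Mean correct RT = 5865/11 = 533.1818 ms
Proportion correct = 11/13
IES = 533.1818 / (11/13) = 630.124 ms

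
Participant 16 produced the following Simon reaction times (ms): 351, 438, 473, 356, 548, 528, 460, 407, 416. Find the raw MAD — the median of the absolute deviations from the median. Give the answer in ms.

35 ms

Sorted: 351, 356, 407, 416, 438, 460, 473, 528, 548 → median = 438
|x − 438|: 87, 0, 35, 82, 110, 90, 22, 31, 22
Sorted deviations: 0, 22, 22, 31, 35, 82, 87, 90, 110 → MAD = 35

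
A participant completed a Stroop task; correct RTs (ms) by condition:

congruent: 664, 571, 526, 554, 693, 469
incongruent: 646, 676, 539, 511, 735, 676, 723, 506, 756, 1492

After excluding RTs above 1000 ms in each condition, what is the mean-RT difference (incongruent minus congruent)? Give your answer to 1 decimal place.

61.4 ms

incongruent: exclude 1492
M(congruent) = 3477/6 = 579.500
M(incongruent) = 5768/9 = 640.889
Difference = 640.889 − 579.500 = 61.389 ms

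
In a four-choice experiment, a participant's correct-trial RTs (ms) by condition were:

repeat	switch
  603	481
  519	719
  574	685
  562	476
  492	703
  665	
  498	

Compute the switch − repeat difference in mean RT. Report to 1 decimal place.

53.8 ms

M(repeat) = 3913/7 = 559.000
M(switch) = 3064/5 = 612.800
Difference = 612.800 − 559.000 = 53.800 ms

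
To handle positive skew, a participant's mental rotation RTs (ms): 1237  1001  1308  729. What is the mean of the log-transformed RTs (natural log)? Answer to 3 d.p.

6.949

ln(RT): 7.1204, 6.9088, 7.1763, 6.5917
Σ ln(RT) = 27.7971
Mean = 27.7971/4 = 6.94928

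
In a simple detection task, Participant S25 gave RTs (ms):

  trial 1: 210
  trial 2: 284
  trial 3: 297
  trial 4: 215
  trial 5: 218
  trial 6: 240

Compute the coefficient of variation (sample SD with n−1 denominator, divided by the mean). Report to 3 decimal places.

n = 6, Σ = 1464, M = 244.0000
Σ(x−M)² = 7098.000; s = √(7098.000/5) = 37.6776
CV = 37.6776 / 244.0000 = 0.15442

0.154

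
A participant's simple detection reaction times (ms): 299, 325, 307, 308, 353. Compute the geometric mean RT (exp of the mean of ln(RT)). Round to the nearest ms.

ln(RT): 5.7004, 5.7838, 5.7268, 5.7301, 5.8665
Mean ln(RT) = 28.8077/5 = 5.76154
Geometric mean = exp(5.76154) = 317.84 ms

318 ms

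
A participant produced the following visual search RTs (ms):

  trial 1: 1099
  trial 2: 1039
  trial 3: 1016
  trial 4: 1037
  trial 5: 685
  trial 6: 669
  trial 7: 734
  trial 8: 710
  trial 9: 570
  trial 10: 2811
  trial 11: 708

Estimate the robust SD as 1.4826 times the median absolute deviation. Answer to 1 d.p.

243.1 ms

Sorted: 570, 669, 685, 708, 710, 734, 1016, 1037, 1039, 1099, 2811 → median = 734
|x − 734| sorted: 0, 24, 26, 49, 65, 164, 282, 303, 305, 365, 2077 → MAD = 164
Robust SD ≈ 1.4826 × 164 = 243.146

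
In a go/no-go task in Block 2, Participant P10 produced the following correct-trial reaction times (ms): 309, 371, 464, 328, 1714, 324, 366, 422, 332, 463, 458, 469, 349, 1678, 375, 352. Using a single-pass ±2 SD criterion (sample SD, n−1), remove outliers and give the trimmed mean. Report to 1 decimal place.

384.4 ms

n = 16, ΣRT = 8774, M = 548.375
Σ(x−M)² = 3055703.75; s = √(3055703.75/15) = 451.346
Cutoffs: 548.375 ± 2·451.346 → [-354.3, 1451.1]
Outside: 1678, 1714 → excluded.
Retained (n=14): Σ = 5382, mean = 5382/14 = 384.429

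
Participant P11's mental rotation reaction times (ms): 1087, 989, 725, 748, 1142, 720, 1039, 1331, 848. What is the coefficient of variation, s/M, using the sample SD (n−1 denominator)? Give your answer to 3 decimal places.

n = 9, Σ = 8629, M = 958.7778
Σ(x−M)² = 364275.556; s = √(364275.556/8) = 213.3880
CV = 213.3880 / 958.7778 = 0.22256

0.223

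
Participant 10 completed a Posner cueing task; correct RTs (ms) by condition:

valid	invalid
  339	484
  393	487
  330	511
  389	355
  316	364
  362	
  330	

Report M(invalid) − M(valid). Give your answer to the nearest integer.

89 ms

M(valid) = 2459/7 = 351.286
M(invalid) = 2201/5 = 440.200
Difference = 440.200 − 351.286 = 88.914 ms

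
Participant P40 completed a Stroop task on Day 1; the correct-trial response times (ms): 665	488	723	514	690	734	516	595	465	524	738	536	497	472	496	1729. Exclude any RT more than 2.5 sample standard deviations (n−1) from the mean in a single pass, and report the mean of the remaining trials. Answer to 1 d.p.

576.9 ms

n = 16, ΣRT = 10382, M = 648.875
Σ(x−M)² = 1393801.75; s = √(1393801.75/15) = 304.828
Cutoffs: 648.875 ± 2.5·304.828 → [-113.2, 1410.9]
Outside: 1729 → excluded.
Retained (n=15): Σ = 8653, mean = 8653/15 = 576.867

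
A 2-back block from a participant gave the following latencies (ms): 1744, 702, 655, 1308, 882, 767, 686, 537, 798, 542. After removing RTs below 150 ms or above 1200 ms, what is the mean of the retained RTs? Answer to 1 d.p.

696.1 ms

Excluded: 1308, 1744
Retained (n=8): Σ = 5569
Mean = 5569/8 = 696.1250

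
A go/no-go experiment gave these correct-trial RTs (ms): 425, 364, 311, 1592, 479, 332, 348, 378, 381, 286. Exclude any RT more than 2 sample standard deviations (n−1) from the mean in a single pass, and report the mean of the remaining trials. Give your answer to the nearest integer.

367 ms

n = 10, ΣRT = 4896, M = 489.600
Σ(x−M)² = 1377834.40; s = √(1377834.40/9) = 391.271
Cutoffs: 489.600 ± 2·391.271 → [-292.9, 1272.1]
Outside: 1592 → excluded.
Retained (n=9): Σ = 3304, mean = 3304/9 = 367.111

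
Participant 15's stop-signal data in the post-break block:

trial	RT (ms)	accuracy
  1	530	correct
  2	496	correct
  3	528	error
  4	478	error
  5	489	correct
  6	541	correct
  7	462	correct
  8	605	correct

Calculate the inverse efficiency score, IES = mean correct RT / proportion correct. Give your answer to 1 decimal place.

Correct trials (n=6): 530, 496, 489, 541, 462, 605
Mean correct RT = 3123/6 = 520.5000 ms
Proportion correct = 6/8
IES = 520.5000 / (6/8) = 694.000 ms

694.0 ms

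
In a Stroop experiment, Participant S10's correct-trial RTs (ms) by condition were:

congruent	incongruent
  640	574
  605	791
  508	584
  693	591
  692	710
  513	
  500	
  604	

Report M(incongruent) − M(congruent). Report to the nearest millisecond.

56 ms

M(congruent) = 4755/8 = 594.375
M(incongruent) = 3250/5 = 650.000
Difference = 650.000 − 594.375 = 55.625 ms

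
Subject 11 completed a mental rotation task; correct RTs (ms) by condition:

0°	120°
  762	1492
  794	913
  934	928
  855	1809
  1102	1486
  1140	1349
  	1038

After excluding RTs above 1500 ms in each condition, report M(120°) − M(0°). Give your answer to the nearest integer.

120°: exclude 1809
M(0°) = 5587/6 = 931.167
M(120°) = 7206/6 = 1201.000
Difference = 1201.000 − 931.167 = 269.833 ms

270 ms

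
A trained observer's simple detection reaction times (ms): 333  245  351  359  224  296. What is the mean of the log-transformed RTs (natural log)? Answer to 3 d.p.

ln(RT): 5.8081, 5.5013, 5.8608, 5.8833, 5.4116, 5.6904
Σ ln(RT) = 34.1555
Mean = 34.1555/6 = 5.69259

5.693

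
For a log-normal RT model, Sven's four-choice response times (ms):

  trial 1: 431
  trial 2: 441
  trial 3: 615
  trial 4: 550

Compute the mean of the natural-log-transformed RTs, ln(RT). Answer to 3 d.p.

6.222

ln(RT): 6.0661, 6.0890, 6.4216, 6.3099
Σ ln(RT) = 24.8867
Mean = 24.8867/4 = 6.22167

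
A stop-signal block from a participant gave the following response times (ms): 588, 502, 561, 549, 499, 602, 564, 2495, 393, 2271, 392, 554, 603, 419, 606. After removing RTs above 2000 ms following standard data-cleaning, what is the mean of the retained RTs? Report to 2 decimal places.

525.54 ms

Excluded: 2271, 2495
Retained (n=13): Σ = 6832
Mean = 6832/13 = 525.5385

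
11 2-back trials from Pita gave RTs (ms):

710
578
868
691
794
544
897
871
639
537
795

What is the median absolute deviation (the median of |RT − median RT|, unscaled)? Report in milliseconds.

132 ms

Sorted: 537, 544, 578, 639, 691, 710, 794, 795, 868, 871, 897 → median = 710
|x − 710|: 0, 132, 158, 19, 84, 166, 187, 161, 71, 173, 85
Sorted deviations: 0, 19, 71, 84, 85, 132, 158, 161, 166, 173, 187 → MAD = 132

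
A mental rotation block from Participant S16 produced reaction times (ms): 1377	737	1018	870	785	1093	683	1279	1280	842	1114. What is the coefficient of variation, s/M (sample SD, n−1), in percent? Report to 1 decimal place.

23.9%

n = 11, Σ = 11078, M = 1007.0909
Σ(x−M)² = 577532.909; s = √(577532.909/10) = 240.3191
CV = 240.3191 / 1007.0909 = 0.23863 = 23.863%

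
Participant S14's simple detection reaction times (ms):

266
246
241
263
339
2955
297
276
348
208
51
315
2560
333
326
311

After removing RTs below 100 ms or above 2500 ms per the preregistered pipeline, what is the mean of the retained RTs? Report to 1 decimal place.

289.9 ms

Excluded: 51, 2560, 2955
Retained (n=13): Σ = 3769
Mean = 3769/13 = 289.9231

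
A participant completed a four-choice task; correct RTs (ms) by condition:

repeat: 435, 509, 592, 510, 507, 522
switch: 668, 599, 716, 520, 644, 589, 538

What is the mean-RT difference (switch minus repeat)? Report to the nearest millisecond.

98 ms

M(repeat) = 3075/6 = 512.500
M(switch) = 4274/7 = 610.571
Difference = 610.571 − 512.500 = 98.071 ms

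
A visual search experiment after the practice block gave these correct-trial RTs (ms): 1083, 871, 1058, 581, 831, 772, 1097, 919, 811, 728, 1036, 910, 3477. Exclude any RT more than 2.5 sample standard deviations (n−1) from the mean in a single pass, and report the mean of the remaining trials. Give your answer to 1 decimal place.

891.4 ms

n = 13, ΣRT = 14174, M = 1090.308
Σ(x−M)² = 6447578.77; s = √(6447578.77/12) = 733.006
Cutoffs: 1090.308 ± 2.5·733.006 → [-742.2, 2922.8]
Outside: 3477 → excluded.
Retained (n=12): Σ = 10697, mean = 10697/12 = 891.417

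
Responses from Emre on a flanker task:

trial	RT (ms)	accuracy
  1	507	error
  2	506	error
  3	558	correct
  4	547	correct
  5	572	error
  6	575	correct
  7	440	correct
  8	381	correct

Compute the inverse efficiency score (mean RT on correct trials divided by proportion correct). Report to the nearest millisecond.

800 ms

Correct trials (n=5): 558, 547, 575, 440, 381
Mean correct RT = 2501/5 = 500.2000 ms
Proportion correct = 5/8
IES = 500.2000 / (5/8) = 800.320 ms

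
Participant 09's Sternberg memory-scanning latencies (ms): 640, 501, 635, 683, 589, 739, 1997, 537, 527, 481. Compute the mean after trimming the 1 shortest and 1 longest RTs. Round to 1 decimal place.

606.4 ms

Sorted: 481, 501, 527, 537, 589, 635, 640, 683, 739, 1997
Drop lowest 1 (481) and highest 1 (1997)
Remaining (n=8): Σ = 4851, mean = 4851/8 = 606.375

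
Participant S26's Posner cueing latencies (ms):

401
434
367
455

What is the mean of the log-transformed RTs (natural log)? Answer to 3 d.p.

ln(RT): 5.9940, 6.0730, 5.9054, 6.1203
Σ ln(RT) = 24.0927
Mean = 24.0927/4 = 6.02317

6.023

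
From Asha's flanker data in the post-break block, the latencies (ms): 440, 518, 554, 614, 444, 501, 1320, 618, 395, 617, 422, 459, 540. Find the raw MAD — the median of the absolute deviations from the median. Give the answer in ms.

78 ms

Sorted: 395, 422, 440, 444, 459, 501, 518, 540, 554, 614, 617, 618, 1320 → median = 518
|x − 518|: 78, 0, 36, 96, 74, 17, 802, 100, 123, 99, 96, 59, 22
Sorted deviations: 0, 17, 22, 36, 59, 74, 78, 96, 96, 99, 100, 123, 802 → MAD = 78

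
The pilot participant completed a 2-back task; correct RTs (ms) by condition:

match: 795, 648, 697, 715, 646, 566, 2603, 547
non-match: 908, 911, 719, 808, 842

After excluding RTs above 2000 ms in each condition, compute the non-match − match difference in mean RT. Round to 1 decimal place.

match: exclude 2603
M(match) = 4614/7 = 659.143
M(non-match) = 4188/5 = 837.600
Difference = 837.600 − 659.143 = 178.457 ms

178.5 ms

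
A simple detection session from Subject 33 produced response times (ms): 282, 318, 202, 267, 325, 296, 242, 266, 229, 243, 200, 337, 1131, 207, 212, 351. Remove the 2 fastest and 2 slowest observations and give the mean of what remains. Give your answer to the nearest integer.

Sorted: 200, 202, 207, 212, 229, 242, 243, 266, 267, 282, 296, 318, 325, 337, 351, 1131
Drop lowest 2 (200, 202) and highest 2 (351, 1131)
Remaining (n=12): Σ = 3224, mean = 3224/12 = 268.667

269 ms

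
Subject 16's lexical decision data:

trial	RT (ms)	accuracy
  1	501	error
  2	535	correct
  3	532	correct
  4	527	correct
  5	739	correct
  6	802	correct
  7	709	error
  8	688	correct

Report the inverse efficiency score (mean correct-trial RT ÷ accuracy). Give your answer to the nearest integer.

Correct trials (n=6): 535, 532, 527, 739, 802, 688
Mean correct RT = 3823/6 = 637.1667 ms
Proportion correct = 6/8
IES = 637.1667 / (6/8) = 849.556 ms

850 ms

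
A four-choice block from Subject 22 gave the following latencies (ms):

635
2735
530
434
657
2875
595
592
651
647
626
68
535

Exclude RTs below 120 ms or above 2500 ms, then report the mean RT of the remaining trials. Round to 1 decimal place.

Excluded: 68, 2735, 2875
Retained (n=10): Σ = 5902
Mean = 5902/10 = 590.2000

590.2 ms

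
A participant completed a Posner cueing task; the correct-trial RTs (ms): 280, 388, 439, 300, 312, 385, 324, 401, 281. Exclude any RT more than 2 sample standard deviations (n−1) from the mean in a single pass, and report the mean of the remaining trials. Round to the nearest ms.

n = 9, ΣRT = 3110, M = 345.556
Σ(x−M)² = 27294.22; s = √(27294.22/8) = 58.410
Cutoffs: 345.556 ± 2·58.410 → [228.7, 462.4]
No RTs fall outside the cutoffs; all 9 retained. Mean = 3110/9 = 345.556

346 ms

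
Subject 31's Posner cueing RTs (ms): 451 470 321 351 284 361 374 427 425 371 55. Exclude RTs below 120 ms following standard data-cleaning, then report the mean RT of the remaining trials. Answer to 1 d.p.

383.5 ms

Excluded: 55
Retained (n=10): Σ = 3835
Mean = 3835/10 = 383.5000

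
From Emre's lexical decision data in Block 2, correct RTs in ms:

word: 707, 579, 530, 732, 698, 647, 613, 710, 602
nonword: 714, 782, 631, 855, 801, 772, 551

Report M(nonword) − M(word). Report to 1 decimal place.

M(word) = 5818/9 = 646.444
M(nonword) = 5106/7 = 729.429
Difference = 729.429 − 646.444 = 82.984 ms

83.0 ms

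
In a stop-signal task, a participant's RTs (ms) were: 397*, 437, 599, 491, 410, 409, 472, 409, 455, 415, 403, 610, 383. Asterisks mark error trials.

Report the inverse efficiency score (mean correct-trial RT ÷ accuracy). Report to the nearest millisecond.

496 ms

Correct trials (n=12): 437, 599, 491, 410, 409, 472, 409, 455, 415, 403, 610, 383
Mean correct RT = 5493/12 = 457.7500 ms
Proportion correct = 12/13
IES = 457.7500 / (12/13) = 495.896 ms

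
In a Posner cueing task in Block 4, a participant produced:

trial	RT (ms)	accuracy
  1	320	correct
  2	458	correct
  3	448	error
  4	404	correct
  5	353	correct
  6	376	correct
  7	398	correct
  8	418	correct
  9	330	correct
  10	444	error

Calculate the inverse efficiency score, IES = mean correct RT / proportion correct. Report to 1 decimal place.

477.7 ms

Correct trials (n=8): 320, 458, 404, 353, 376, 398, 418, 330
Mean correct RT = 3057/8 = 382.1250 ms
Proportion correct = 8/10
IES = 382.1250 / (8/10) = 477.656 ms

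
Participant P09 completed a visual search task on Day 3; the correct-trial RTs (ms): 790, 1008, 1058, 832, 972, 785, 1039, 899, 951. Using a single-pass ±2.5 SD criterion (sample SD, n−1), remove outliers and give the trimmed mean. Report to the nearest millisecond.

n = 9, ΣRT = 8334, M = 926.000
Σ(x−M)² = 87600.00; s = √(87600.00/8) = 104.642
Cutoffs: 926.000 ± 2.5·104.642 → [664.4, 1187.6]
No RTs fall outside the cutoffs; all 9 retained. Mean = 8334/9 = 926.000

926 ms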